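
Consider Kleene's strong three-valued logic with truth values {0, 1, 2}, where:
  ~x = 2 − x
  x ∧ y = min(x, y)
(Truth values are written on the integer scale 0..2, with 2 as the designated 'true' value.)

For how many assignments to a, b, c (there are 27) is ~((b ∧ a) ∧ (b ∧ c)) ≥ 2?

19

value 2: 19 assignments (counts)
value 1: 7 assignments
value 0: 1 assignment
So 19 of the 27 assignments meet the threshold.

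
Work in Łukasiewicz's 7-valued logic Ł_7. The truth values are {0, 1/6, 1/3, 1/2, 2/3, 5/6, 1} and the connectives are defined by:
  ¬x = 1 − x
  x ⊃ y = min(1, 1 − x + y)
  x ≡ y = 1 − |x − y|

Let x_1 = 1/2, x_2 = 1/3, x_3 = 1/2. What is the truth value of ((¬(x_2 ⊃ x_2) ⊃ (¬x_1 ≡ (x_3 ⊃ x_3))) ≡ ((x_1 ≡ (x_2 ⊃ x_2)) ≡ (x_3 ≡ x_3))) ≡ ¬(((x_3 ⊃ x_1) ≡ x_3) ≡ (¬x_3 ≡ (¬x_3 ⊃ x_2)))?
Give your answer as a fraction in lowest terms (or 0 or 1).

2/3

x_2 ⊃ x_2 = 1/3 ⊃ 1/3 = 1
¬(x_2 ⊃ x_2) = ¬1 = 0
¬x_1 = ¬1/2 = 1/2
x_3 ⊃ x_3 = 1/2 ⊃ 1/2 = 1
¬x_1 ≡ (x_3 ⊃ x_3) = 1/2 ≡ 1 = 1/2
¬(x_2 ⊃ x_2) ⊃ (¬x_1 ≡ (x_3 ⊃ x_3)) = 0 ⊃ 1/2 = 1
x_2 ⊃ x_2 = 1/3 ⊃ 1/3 = 1
x_1 ≡ (x_2 ⊃ x_2) = 1/2 ≡ 1 = 1/2
x_3 ≡ x_3 = 1/2 ≡ 1/2 = 1
(x_1 ≡ (x_2 ⊃ x_2)) ≡ (x_3 ≡ x_3) = 1/2 ≡ 1 = 1/2
(¬(x_2 ⊃ x_2) ⊃ (¬x_1 ≡ (x_3 ⊃ x_3))) ≡ ((x_1 ≡ (x_2 ⊃ x_2)) ≡ (x_3 ≡ x_3)) = 1 ≡ 1/2 = 1/2
x_3 ⊃ x_1 = 1/2 ⊃ 1/2 = 1
(x_3 ⊃ x_1) ≡ x_3 = 1 ≡ 1/2 = 1/2
¬x_3 = ¬1/2 = 1/2
¬x_3 = ¬1/2 = 1/2
¬x_3 ⊃ x_2 = 1/2 ⊃ 1/3 = 5/6
¬x_3 ≡ (¬x_3 ⊃ x_2) = 1/2 ≡ 5/6 = 2/3
((x_3 ⊃ x_1) ≡ x_3) ≡ (¬x_3 ≡ (¬x_3 ⊃ x_2)) = 1/2 ≡ 2/3 = 5/6
¬(((x_3 ⊃ x_1) ≡ x_3) ≡ (¬x_3 ≡ (¬x_3 ⊃ x_2))) = ¬5/6 = 1/6
((¬(x_2 ⊃ x_2) ⊃ (¬x_1 ≡ (x_3 ⊃ x_3))) ≡ ((x_1 ≡ (x_2 ⊃ x_2)) ≡ (x_3 ≡ x_3))) ≡ ¬(((x_3 ⊃ x_1) ≡ x_3) ≡ (¬x_3 ≡ (¬x_3 ⊃ x_2))) = 1/2 ≡ 1/6 = 2/3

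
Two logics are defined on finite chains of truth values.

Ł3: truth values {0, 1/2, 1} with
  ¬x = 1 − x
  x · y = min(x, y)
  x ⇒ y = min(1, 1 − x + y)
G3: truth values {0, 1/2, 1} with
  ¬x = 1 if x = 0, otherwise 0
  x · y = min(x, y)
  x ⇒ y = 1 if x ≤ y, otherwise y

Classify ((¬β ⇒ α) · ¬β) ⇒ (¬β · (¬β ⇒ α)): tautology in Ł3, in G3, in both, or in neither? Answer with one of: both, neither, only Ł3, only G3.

both

In Ł3: every assignment gives 1 — tautology.
In G3: every assignment gives 1 — tautology.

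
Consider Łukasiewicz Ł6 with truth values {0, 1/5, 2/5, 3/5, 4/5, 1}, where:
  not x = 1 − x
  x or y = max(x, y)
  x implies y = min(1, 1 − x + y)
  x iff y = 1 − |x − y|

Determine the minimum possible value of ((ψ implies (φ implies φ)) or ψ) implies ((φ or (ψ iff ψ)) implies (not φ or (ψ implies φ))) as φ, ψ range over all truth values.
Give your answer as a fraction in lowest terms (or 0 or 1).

Take φ = 2/5, ψ = 4/5:
φ implies φ = 2/5 implies 2/5 = 1
ψ implies (φ implies φ) = 4/5 implies 1 = 1
(ψ implies (φ implies φ)) or ψ = 1 or 4/5 = 1
ψ iff ψ = 4/5 iff 4/5 = 1
φ or (ψ iff ψ) = 2/5 or 1 = 1
not φ = not 2/5 = 3/5
ψ implies φ = 4/5 implies 2/5 = 3/5
not φ or (ψ implies φ) = 3/5 or 3/5 = 3/5
(φ or (ψ iff ψ)) implies (not φ or (ψ implies φ)) = 1 implies 3/5 = 3/5
((ψ implies (φ implies φ)) or ψ) implies ((φ or (ψ iff ψ)) implies (not φ or (ψ implies φ))) = 1 implies 3/5 = 3/5
No assignment yields a value below 3/5, so this is the minimum.

3/5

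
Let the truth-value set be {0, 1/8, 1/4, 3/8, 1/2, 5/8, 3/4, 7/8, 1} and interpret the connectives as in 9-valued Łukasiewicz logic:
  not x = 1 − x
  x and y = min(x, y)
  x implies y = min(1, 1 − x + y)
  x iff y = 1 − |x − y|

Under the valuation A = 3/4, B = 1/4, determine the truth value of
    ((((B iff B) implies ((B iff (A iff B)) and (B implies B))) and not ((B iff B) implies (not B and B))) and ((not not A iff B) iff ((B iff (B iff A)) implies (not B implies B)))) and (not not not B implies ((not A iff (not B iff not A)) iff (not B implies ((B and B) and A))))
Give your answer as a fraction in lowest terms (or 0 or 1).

3/4

B iff B = 1/4 iff 1/4 = 1
A iff B = 3/4 iff 1/4 = 1/2
B iff (A iff B) = 1/4 iff 1/2 = 3/4
B implies B = 1/4 implies 1/4 = 1
(B iff (A iff B)) and (B implies B) = 3/4 and 1 = 3/4
(B iff B) implies ((B iff (A iff B)) and (B implies B)) = 1 implies 3/4 = 3/4
B iff B = 1/4 iff 1/4 = 1
not B = not 1/4 = 3/4
not B and B = 3/4 and 1/4 = 1/4
(B iff B) implies (not B and B) = 1 implies 1/4 = 1/4
not ((B iff B) implies (not B and B)) = not 1/4 = 3/4
((B iff B) implies ((B iff (A iff B)) and (B implies B))) and not ((B iff B) implies (not B and B)) = 3/4 and 3/4 = 3/4
not A = not 3/4 = 1/4
not not A = not 1/4 = 3/4
not not A iff B = 3/4 iff 1/4 = 1/2
B iff A = 1/4 iff 3/4 = 1/2
B iff (B iff A) = 1/4 iff 1/2 = 3/4
not B = not 1/4 = 3/4
not B implies B = 3/4 implies 1/4 = 1/2
(B iff (B iff A)) implies (not B implies B) = 3/4 implies 1/2 = 3/4
(not not A iff B) iff ((B iff (B iff A)) implies (not B implies B)) = 1/2 iff 3/4 = 3/4
(((B iff B) implies ((B iff (A iff B)) and (B implies B))) and not ((B iff B) implies (not B and B))) and ((not not A iff B) iff ((B iff (B iff A)) implies (not B implies B))) = 3/4 and 3/4 = 3/4
not B = not 1/4 = 3/4
not not B = not 3/4 = 1/4
not not not B = not 1/4 = 3/4
not A = not 3/4 = 1/4
not B = not 1/4 = 3/4
not A = not 3/4 = 1/4
not B iff not A = 3/4 iff 1/4 = 1/2
not A iff (not B iff not A) = 1/4 iff 1/2 = 3/4
not B = not 1/4 = 3/4
B and B = 1/4 and 1/4 = 1/4
(B and B) and A = 1/4 and 3/4 = 1/4
not B implies ((B and B) and A) = 3/4 implies 1/4 = 1/2
(not A iff (not B iff not A)) iff (not B implies ((B and B) and A)) = 3/4 iff 1/2 = 3/4
not not not B implies ((not A iff (not B iff not A)) iff (not B implies ((B and B) and A))) = 3/4 implies 3/4 = 1
((((B iff B) implies ((B iff (A iff B)) and (B implies B))) and not ((B iff B) implies (not B and B))) and ((not not A iff B) iff ((B iff (B iff A)) implies (not B implies B)))) and (not not not B implies ((not A iff (not B iff not A)) iff (not B implies ((B and B) and A)))) = 3/4 and 1 = 3/4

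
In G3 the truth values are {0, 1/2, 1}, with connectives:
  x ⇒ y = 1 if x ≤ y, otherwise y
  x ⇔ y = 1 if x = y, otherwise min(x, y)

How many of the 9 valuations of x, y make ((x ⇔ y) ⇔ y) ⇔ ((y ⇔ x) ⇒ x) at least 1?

x = 0, y = 0 ↦ 1  ≥
x = 0, y = 1/2 ↦ 0  <
x = 0, y = 1 ↦ 0  <
x = 1/2, y = 0 ↦ 1  ≥
x = 1/2, y = 1/2 ↦ 1  ≥
x = 1/2, y = 1 ↦ 1/2  <
x = 1, y = 0 ↦ 1  ≥
x = 1, y = 1/2 ↦ 1  ≥
x = 1, y = 1 ↦ 1  ≥
So 6 of the 9 assignments meet the threshold.

6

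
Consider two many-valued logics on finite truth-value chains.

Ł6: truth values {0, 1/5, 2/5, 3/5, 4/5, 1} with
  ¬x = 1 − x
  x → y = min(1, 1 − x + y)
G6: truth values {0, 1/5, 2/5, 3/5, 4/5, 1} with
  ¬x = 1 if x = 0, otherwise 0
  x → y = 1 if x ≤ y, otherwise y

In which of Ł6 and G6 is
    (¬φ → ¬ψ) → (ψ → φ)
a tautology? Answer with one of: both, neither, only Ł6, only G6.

In Ł6: every assignment gives 1 — tautology.
In G6: at φ = 1/5, ψ = 2/5 the value is 1/5 — not a tautology.

only Ł6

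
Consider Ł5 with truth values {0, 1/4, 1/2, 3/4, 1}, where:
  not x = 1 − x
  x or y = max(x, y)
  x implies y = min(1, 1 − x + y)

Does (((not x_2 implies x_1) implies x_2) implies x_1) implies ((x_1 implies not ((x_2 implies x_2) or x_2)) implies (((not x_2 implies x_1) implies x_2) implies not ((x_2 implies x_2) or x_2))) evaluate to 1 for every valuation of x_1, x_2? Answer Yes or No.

At x_1 = 3/4, x_2 = 0, for instance:
not x_2 = not 0 = 1
not x_2 implies x_1 = 1 implies 3/4 = 3/4
(not x_2 implies x_1) implies x_2 = 3/4 implies 0 = 1/4
((not x_2 implies x_1) implies x_2) implies x_1 = 1/4 implies 3/4 = 1
x_2 implies x_2 = 0 implies 0 = 1
(x_2 implies x_2) or x_2 = 1 or 0 = 1
not ((x_2 implies x_2) or x_2) = not 1 = 0
x_1 implies not ((x_2 implies x_2) or x_2) = 3/4 implies 0 = 1/4
((not x_2 implies x_1) implies x_2) implies not ((x_2 implies x_2) or x_2) = 1/4 implies 0 = 3/4
(x_1 implies not ((x_2 implies x_2) or x_2)) implies (((not x_2 implies x_1) implies x_2) implies not ((x_2 implies x_2) or x_2)) = 1/4 implies 3/4 = 1
(((not x_2 implies x_1) implies x_2) implies x_1) implies ((x_1 implies not ((x_2 implies x_2) or x_2)) implies (((not x_2 implies x_1) implies x_2) implies not ((x_2 implies x_2) or x_2))) = 1 implies 1 = 1
and checking the remaining 24 assignments likewise gives ≥ 1 in every case.

Yes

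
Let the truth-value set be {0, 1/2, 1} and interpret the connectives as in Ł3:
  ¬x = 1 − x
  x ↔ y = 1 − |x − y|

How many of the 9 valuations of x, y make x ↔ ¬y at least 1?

x = 0, y = 0 ↦ 0  <
x = 0, y = 1/2 ↦ 1/2  <
x = 0, y = 1 ↦ 1  ≥
x = 1/2, y = 0 ↦ 1/2  <
x = 1/2, y = 1/2 ↦ 1  ≥
x = 1/2, y = 1 ↦ 1/2  <
x = 1, y = 0 ↦ 1  ≥
x = 1, y = 1/2 ↦ 1/2  <
x = 1, y = 1 ↦ 0  <
So 3 of the 9 assignments meet the threshold.

3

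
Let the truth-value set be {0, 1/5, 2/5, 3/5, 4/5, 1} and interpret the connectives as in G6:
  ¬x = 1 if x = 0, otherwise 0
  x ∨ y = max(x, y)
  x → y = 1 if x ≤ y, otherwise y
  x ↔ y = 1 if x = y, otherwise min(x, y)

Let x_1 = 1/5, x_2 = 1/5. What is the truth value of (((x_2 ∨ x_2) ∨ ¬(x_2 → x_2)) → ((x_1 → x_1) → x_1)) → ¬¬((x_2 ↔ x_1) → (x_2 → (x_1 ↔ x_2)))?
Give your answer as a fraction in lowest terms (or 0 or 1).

x_2 ∨ x_2 = 1/5 ∨ 1/5 = 1/5
x_2 → x_2 = 1/5 → 1/5 = 1
¬(x_2 → x_2) = ¬1 = 0
(x_2 ∨ x_2) ∨ ¬(x_2 → x_2) = 1/5 ∨ 0 = 1/5
x_1 → x_1 = 1/5 → 1/5 = 1
(x_1 → x_1) → x_1 = 1 → 1/5 = 1/5
((x_2 ∨ x_2) ∨ ¬(x_2 → x_2)) → ((x_1 → x_1) → x_1) = 1/5 → 1/5 = 1
x_2 ↔ x_1 = 1/5 ↔ 1/5 = 1
x_1 ↔ x_2 = 1/5 ↔ 1/5 = 1
x_2 → (x_1 ↔ x_2) = 1/5 → 1 = 1
(x_2 ↔ x_1) → (x_2 → (x_1 ↔ x_2)) = 1 → 1 = 1
¬((x_2 ↔ x_1) → (x_2 → (x_1 ↔ x_2))) = ¬1 = 0
¬¬((x_2 ↔ x_1) → (x_2 → (x_1 ↔ x_2))) = ¬0 = 1
(((x_2 ∨ x_2) ∨ ¬(x_2 → x_2)) → ((x_1 → x_1) → x_1)) → ¬¬((x_2 ↔ x_1) → (x_2 → (x_1 ↔ x_2))) = 1 → 1 = 1

1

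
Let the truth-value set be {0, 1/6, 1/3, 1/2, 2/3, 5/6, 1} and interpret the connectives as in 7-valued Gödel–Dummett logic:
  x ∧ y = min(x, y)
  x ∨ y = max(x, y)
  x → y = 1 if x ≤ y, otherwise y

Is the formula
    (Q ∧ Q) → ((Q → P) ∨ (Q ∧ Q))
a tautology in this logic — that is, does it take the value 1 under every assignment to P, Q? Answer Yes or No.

Yes

At P = 1/3, Q = 0, for instance:
Q ∧ Q = 0 ∧ 0 = 0
Q → P = 0 → 1/3 = 1
(Q → P) ∨ (Q ∧ Q) = 1 ∨ 0 = 1
(Q ∧ Q) → ((Q → P) ∨ (Q ∧ Q)) = 0 → 1 = 1
and checking the remaining 48 assignments likewise gives ≥ 1 in every case.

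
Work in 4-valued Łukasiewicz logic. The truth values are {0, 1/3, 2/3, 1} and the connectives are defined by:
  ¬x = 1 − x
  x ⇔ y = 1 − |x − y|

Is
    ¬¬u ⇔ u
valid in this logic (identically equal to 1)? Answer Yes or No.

u = 0 ↦ 1
u = 1/3 ↦ 1
u = 2/3 ↦ 1
u = 1 ↦ 1
Every assignment gives a value ≥ 1.

Yes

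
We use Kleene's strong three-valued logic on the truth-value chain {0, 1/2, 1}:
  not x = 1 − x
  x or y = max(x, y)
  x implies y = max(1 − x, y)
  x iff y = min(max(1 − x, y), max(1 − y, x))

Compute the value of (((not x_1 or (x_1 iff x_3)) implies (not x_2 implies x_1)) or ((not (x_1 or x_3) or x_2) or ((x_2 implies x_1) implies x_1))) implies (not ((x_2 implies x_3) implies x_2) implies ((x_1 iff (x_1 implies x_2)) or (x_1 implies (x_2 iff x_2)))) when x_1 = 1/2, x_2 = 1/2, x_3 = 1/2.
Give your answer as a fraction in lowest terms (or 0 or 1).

1/2

not x_1 = not 1/2 = 1/2
x_1 iff x_3 = 1/2 iff 1/2 = 1/2
not x_1 or (x_1 iff x_3) = 1/2 or 1/2 = 1/2
not x_2 = not 1/2 = 1/2
not x_2 implies x_1 = 1/2 implies 1/2 = 1/2
(not x_1 or (x_1 iff x_3)) implies (not x_2 implies x_1) = 1/2 implies 1/2 = 1/2
x_1 or x_3 = 1/2 or 1/2 = 1/2
not (x_1 or x_3) = not 1/2 = 1/2
not (x_1 or x_3) or x_2 = 1/2 or 1/2 = 1/2
x_2 implies x_1 = 1/2 implies 1/2 = 1/2
(x_2 implies x_1) implies x_1 = 1/2 implies 1/2 = 1/2
(not (x_1 or x_3) or x_2) or ((x_2 implies x_1) implies x_1) = 1/2 or 1/2 = 1/2
((not x_1 or (x_1 iff x_3)) implies (not x_2 implies x_1)) or ((not (x_1 or x_3) or x_2) or ((x_2 implies x_1) implies x_1)) = 1/2 or 1/2 = 1/2
x_2 implies x_3 = 1/2 implies 1/2 = 1/2
(x_2 implies x_3) implies x_2 = 1/2 implies 1/2 = 1/2
not ((x_2 implies x_3) implies x_2) = not 1/2 = 1/2
x_1 implies x_2 = 1/2 implies 1/2 = 1/2
x_1 iff (x_1 implies x_2) = 1/2 iff 1/2 = 1/2
x_2 iff x_2 = 1/2 iff 1/2 = 1/2
x_1 implies (x_2 iff x_2) = 1/2 implies 1/2 = 1/2
(x_1 iff (x_1 implies x_2)) or (x_1 implies (x_2 iff x_2)) = 1/2 or 1/2 = 1/2
not ((x_2 implies x_3) implies x_2) implies ((x_1 iff (x_1 implies x_2)) or (x_1 implies (x_2 iff x_2))) = 1/2 implies 1/2 = 1/2
(((not x_1 or (x_1 iff x_3)) implies (not x_2 implies x_1)) or ((not (x_1 or x_3) or x_2) or ((x_2 implies x_1) implies x_1))) implies (not ((x_2 implies x_3) implies x_2) implies ((x_1 iff (x_1 implies x_2)) or (x_1 implies (x_2 iff x_2)))) = 1/2 implies 1/2 = 1/2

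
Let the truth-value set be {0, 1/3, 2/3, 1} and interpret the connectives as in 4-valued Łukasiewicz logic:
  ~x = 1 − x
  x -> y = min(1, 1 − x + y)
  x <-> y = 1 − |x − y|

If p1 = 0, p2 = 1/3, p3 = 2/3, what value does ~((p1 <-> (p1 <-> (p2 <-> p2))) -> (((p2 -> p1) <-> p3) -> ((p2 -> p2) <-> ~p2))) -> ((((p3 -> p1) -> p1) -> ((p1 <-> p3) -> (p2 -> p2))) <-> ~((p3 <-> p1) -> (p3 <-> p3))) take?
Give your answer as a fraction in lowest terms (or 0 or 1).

p2 <-> p2 = 1/3 <-> 1/3 = 1
p1 <-> (p2 <-> p2) = 0 <-> 1 = 0
p1 <-> (p1 <-> (p2 <-> p2)) = 0 <-> 0 = 1
p2 -> p1 = 1/3 -> 0 = 2/3
(p2 -> p1) <-> p3 = 2/3 <-> 2/3 = 1
p2 -> p2 = 1/3 -> 1/3 = 1
~p2 = ~1/3 = 2/3
(p2 -> p2) <-> ~p2 = 1 <-> 2/3 = 2/3
((p2 -> p1) <-> p3) -> ((p2 -> p2) <-> ~p2) = 1 -> 2/3 = 2/3
(p1 <-> (p1 <-> (p2 <-> p2))) -> (((p2 -> p1) <-> p3) -> ((p2 -> p2) <-> ~p2)) = 1 -> 2/3 = 2/3
~((p1 <-> (p1 <-> (p2 <-> p2))) -> (((p2 -> p1) <-> p3) -> ((p2 -> p2) <-> ~p2))) = ~2/3 = 1/3
p3 -> p1 = 2/3 -> 0 = 1/3
(p3 -> p1) -> p1 = 1/3 -> 0 = 2/3
p1 <-> p3 = 0 <-> 2/3 = 1/3
p2 -> p2 = 1/3 -> 1/3 = 1
(p1 <-> p3) -> (p2 -> p2) = 1/3 -> 1 = 1
((p3 -> p1) -> p1) -> ((p1 <-> p3) -> (p2 -> p2)) = 2/3 -> 1 = 1
p3 <-> p1 = 2/3 <-> 0 = 1/3
p3 <-> p3 = 2/3 <-> 2/3 = 1
(p3 <-> p1) -> (p3 <-> p3) = 1/3 -> 1 = 1
~((p3 <-> p1) -> (p3 <-> p3)) = ~1 = 0
(((p3 -> p1) -> p1) -> ((p1 <-> p3) -> (p2 -> p2))) <-> ~((p3 <-> p1) -> (p3 <-> p3)) = 1 <-> 0 = 0
~((p1 <-> (p1 <-> (p2 <-> p2))) -> (((p2 -> p1) <-> p3) -> ((p2 -> p2) <-> ~p2))) -> ((((p3 -> p1) -> p1) -> ((p1 <-> p3) -> (p2 -> p2))) <-> ~((p3 <-> p1) -> (p3 <-> p3))) = 1/3 -> 0 = 2/3

2/3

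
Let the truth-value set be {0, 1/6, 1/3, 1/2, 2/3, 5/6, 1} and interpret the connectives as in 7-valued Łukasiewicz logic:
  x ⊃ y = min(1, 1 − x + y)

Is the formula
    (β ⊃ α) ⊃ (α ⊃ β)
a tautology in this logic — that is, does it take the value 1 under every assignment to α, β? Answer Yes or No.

Counterexample: take α = 1/6, β = 0.
β ⊃ α = 0 ⊃ 1/6 = 1
α ⊃ β = 1/6 ⊃ 0 = 5/6
(β ⊃ α) ⊃ (α ⊃ β) = 1 ⊃ 5/6 = 5/6
This gives 5/6 ≠ 1.

No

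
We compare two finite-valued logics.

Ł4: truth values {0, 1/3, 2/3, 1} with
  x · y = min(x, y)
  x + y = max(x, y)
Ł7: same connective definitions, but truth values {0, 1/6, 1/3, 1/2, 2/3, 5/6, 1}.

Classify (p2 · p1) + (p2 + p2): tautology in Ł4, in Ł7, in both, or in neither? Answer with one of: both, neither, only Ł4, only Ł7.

neither

In Ł4: at p1 = 0, p2 = 0 the value is 0 — not a tautology.
In Ł7: at p1 = 0, p2 = 0 the value is 0 — not a tautology.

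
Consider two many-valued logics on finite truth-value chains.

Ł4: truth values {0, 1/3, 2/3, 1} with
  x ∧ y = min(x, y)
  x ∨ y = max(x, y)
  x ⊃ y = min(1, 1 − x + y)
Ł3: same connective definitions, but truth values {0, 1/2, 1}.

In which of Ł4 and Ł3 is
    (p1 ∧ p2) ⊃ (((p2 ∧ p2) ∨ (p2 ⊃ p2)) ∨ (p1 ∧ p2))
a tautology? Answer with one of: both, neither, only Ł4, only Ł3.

In Ł4: every assignment gives 1 — tautology.
In Ł3: every assignment gives 1 — tautology.

both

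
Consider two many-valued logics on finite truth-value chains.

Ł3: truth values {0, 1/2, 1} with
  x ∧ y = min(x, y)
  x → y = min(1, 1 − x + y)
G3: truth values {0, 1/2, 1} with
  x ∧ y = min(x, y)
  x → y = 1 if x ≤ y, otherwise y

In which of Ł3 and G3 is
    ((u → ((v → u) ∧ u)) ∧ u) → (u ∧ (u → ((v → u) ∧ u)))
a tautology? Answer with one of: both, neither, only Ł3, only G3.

both

In Ł3: every assignment gives 1 — tautology.
In G3: every assignment gives 1 — tautology.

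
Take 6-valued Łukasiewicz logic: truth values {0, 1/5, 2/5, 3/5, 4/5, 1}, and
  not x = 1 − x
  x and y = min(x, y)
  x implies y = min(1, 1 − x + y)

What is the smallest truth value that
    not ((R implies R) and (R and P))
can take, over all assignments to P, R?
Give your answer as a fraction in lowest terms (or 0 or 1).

0

Take P = 1, R = 1:
R implies R = 1 implies 1 = 1
R and P = 1 and 1 = 1
(R implies R) and (R and P) = 1 and 1 = 1
not ((R implies R) and (R and P)) = not 1 = 0
No assignment yields a value below 0, so this is the minimum.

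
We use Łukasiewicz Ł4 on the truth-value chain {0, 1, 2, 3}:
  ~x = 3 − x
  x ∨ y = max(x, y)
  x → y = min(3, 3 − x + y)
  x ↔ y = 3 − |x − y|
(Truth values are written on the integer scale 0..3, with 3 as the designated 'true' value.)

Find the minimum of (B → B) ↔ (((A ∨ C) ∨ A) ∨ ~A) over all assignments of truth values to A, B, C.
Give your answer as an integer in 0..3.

Take A = 1, B = 0, C = 0:
B → B = 0 → 0 = 3
A ∨ C = 1 ∨ 0 = 1
(A ∨ C) ∨ A = 1 ∨ 1 = 1
~A = ~1 = 2
((A ∨ C) ∨ A) ∨ ~A = 1 ∨ 2 = 2
(B → B) ↔ (((A ∨ C) ∨ A) ∨ ~A) = 3 ↔ 2 = 2
No assignment yields a value below 2, so this is the minimum.

2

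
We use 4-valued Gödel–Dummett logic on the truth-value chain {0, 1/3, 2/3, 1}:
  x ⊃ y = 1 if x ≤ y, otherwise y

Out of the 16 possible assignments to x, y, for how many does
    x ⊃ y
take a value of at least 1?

10

x = 0, y = 0 ↦ 1  ≥
x = 0, y = 1/3 ↦ 1  ≥
x = 0, y = 2/3 ↦ 1  ≥
x = 0, y = 1 ↦ 1  ≥
x = 1/3, y = 0 ↦ 0  <
x = 1/3, y = 1/3 ↦ 1  ≥
x = 1/3, y = 2/3 ↦ 1  ≥
x = 1/3, y = 1 ↦ 1  ≥
x = 2/3, y = 0 ↦ 0  <
x = 2/3, y = 1/3 ↦ 1/3  <
x = 2/3, y = 2/3 ↦ 1  ≥
x = 2/3, y = 1 ↦ 1  ≥
x = 1, y = 0 ↦ 0  <
x = 1, y = 1/3 ↦ 1/3  <
x = 1, y = 2/3 ↦ 2/3  <
x = 1, y = 1 ↦ 1  ≥
So 10 of the 16 assignments meet the threshold.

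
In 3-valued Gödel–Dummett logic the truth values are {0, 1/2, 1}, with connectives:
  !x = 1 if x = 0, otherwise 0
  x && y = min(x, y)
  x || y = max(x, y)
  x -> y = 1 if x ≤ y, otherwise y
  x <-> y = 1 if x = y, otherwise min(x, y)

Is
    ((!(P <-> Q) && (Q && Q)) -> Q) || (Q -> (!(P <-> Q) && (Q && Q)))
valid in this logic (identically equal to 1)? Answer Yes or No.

Yes

P = 0, Q = 0 ↦ 1
P = 0, Q = 1/2 ↦ 1
P = 0, Q = 1 ↦ 1
P = 1/2, Q = 0 ↦ 1
P = 1/2, Q = 1/2 ↦ 1
P = 1/2, Q = 1 ↦ 1
P = 1, Q = 0 ↦ 1
P = 1, Q = 1/2 ↦ 1
P = 1, Q = 1 ↦ 1
Every assignment gives a value ≥ 1.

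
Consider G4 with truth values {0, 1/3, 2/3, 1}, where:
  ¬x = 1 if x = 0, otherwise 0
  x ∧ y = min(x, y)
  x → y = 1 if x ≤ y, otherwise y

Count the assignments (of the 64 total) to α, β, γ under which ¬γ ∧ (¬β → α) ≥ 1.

value 1: 13 assignments (counts)
value 2/3: 1 assignment
value 1/3: 1 assignment
value 0: 49 assignments
So 13 of the 64 assignments meet the threshold.

13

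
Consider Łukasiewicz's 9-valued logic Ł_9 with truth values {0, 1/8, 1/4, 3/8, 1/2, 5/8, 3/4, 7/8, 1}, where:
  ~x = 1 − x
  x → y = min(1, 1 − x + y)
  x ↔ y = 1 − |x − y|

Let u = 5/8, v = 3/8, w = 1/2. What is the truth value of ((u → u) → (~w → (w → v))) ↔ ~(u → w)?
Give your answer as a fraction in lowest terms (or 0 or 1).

1/8

u → u = 5/8 → 5/8 = 1
~w = ~1/2 = 1/2
w → v = 1/2 → 3/8 = 7/8
~w → (w → v) = 1/2 → 7/8 = 1
(u → u) → (~w → (w → v)) = 1 → 1 = 1
u → w = 5/8 → 1/2 = 7/8
~(u → w) = ~7/8 = 1/8
((u → u) → (~w → (w → v))) ↔ ~(u → w) = 1 ↔ 1/8 = 1/8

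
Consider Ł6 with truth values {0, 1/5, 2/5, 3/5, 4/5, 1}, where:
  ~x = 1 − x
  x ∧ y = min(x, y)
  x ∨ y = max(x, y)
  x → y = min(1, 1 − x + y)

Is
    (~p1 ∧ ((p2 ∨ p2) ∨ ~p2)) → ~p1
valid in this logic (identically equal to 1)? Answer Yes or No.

At p1 = 1, p2 = 4/5, for instance:
~p1 = ~1 = 0
p2 ∨ p2 = 4/5 ∨ 4/5 = 4/5
~p2 = ~4/5 = 1/5
(p2 ∨ p2) ∨ ~p2 = 4/5 ∨ 1/5 = 4/5
~p1 ∧ ((p2 ∨ p2) ∨ ~p2) = 0 ∧ 4/5 = 0
(~p1 ∧ ((p2 ∨ p2) ∨ ~p2)) → ~p1 = 0 → 0 = 1
and checking the remaining 35 assignments likewise gives ≥ 1 in every case.

Yes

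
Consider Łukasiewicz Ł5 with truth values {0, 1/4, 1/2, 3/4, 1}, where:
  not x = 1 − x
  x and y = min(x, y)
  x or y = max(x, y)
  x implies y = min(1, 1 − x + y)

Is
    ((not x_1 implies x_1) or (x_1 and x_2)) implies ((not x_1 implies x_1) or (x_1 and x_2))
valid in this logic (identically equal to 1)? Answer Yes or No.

Yes

At x_1 = 1/2, x_2 = 1/4, for instance:
not x_1 = not 1/2 = 1/2
not x_1 implies x_1 = 1/2 implies 1/2 = 1
x_1 and x_2 = 1/2 and 1/4 = 1/4
(not x_1 implies x_1) or (x_1 and x_2) = 1 or 1/4 = 1
((not x_1 implies x_1) or (x_1 and x_2)) implies ((not x_1 implies x_1) or (x_1 and x_2)) = 1 implies 1 = 1
and checking the remaining 24 assignments likewise gives ≥ 1 in every case.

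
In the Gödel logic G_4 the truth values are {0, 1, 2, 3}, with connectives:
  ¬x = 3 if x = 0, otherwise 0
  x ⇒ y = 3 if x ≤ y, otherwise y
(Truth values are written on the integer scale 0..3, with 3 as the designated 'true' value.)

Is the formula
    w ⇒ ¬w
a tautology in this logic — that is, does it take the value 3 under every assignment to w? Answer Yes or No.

No

Counterexample: take w = 1.
¬w = ¬1 = 0
w ⇒ ¬w = 1 ⇒ 0 = 0
This gives 0 ≠ 3.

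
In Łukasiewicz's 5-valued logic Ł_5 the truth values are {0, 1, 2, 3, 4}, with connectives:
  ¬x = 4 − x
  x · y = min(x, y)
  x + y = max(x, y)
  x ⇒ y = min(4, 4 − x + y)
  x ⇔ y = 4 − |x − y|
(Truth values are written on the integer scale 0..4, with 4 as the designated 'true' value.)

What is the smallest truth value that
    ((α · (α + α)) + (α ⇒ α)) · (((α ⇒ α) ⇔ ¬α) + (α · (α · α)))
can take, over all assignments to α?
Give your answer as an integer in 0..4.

2

Take α = 2:
α + α = 2 + 2 = 2
α · (α + α) = 2 · 2 = 2
α ⇒ α = 2 ⇒ 2 = 4
(α · (α + α)) + (α ⇒ α) = 2 + 4 = 4
α ⇒ α = 2 ⇒ 2 = 4
¬α = ¬2 = 2
(α ⇒ α) ⇔ ¬α = 4 ⇔ 2 = 2
α · α = 2 · 2 = 2
α · (α · α) = 2 · 2 = 2
((α ⇒ α) ⇔ ¬α) + (α · (α · α)) = 2 + 2 = 2
((α · (α + α)) + (α ⇒ α)) · (((α ⇒ α) ⇔ ¬α) + (α · (α · α))) = 4 · 2 = 2
No assignment yields a value below 2, so this is the minimum.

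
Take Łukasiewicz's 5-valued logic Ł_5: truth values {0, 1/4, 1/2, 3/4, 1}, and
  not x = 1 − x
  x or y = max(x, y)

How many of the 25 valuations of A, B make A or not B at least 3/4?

value 1: 9 assignments (counts)
value 3/4: 7 assignments (counts)
value 1/2: 5 assignments
value 1/4: 3 assignments
value 0: 1 assignment
So 16 of the 25 assignments meet the threshold.

16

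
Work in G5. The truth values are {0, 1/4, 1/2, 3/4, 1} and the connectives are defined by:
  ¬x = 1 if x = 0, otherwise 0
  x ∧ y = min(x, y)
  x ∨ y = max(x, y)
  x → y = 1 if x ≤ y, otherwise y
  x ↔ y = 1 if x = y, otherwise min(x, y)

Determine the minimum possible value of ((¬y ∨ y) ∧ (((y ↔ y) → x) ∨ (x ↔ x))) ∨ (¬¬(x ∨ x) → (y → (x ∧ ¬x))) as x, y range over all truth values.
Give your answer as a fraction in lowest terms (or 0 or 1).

Take x = 1/4, y = 1/4:
¬y = ¬1/4 = 0
¬y ∨ y = 0 ∨ 1/4 = 1/4
y ↔ y = 1/4 ↔ 1/4 = 1
(y ↔ y) → x = 1 → 1/4 = 1/4
x ↔ x = 1/4 ↔ 1/4 = 1
((y ↔ y) → x) ∨ (x ↔ x) = 1/4 ∨ 1 = 1
(¬y ∨ y) ∧ (((y ↔ y) → x) ∨ (x ↔ x)) = 1/4 ∧ 1 = 1/4
x ∨ x = 1/4 ∨ 1/4 = 1/4
¬(x ∨ x) = ¬1/4 = 0
¬¬(x ∨ x) = ¬0 = 1
¬x = ¬1/4 = 0
x ∧ ¬x = 1/4 ∧ 0 = 0
y → (x ∧ ¬x) = 1/4 → 0 = 0
¬¬(x ∨ x) → (y → (x ∧ ¬x)) = 1 → 0 = 0
((¬y ∨ y) ∧ (((y ↔ y) → x) ∨ (x ↔ x))) ∨ (¬¬(x ∨ x) → (y → (x ∧ ¬x))) = 1/4 ∨ 0 = 1/4
No assignment yields a value below 1/4, so this is the minimum.

1/4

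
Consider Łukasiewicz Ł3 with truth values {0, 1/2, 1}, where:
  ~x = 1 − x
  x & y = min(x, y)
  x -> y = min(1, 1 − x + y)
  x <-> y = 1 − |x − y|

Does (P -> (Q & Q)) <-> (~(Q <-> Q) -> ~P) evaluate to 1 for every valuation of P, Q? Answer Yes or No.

No

Counterexample: take P = 1/2, Q = 0.
Q & Q = 0 & 0 = 0
P -> (Q & Q) = 1/2 -> 0 = 1/2
Q <-> Q = 0 <-> 0 = 1
~(Q <-> Q) = ~1 = 0
~P = ~1/2 = 1/2
~(Q <-> Q) -> ~P = 0 -> 1/2 = 1
(P -> (Q & Q)) <-> (~(Q <-> Q) -> ~P) = 1/2 <-> 1 = 1/2
This gives 1/2 ≠ 1.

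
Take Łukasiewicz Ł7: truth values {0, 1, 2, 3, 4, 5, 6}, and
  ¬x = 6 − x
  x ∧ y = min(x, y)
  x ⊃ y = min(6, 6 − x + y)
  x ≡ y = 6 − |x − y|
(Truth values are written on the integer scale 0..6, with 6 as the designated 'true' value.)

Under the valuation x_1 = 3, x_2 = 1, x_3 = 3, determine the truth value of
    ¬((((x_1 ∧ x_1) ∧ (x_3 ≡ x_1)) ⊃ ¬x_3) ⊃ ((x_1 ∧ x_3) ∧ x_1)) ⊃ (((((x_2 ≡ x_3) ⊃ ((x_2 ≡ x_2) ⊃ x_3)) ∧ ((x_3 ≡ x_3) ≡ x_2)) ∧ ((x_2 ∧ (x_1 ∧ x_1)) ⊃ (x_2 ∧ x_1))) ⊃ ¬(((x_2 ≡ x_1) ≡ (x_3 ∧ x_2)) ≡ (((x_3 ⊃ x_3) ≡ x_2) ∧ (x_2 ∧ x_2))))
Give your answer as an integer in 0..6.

x_1 ∧ x_1 = 3 ∧ 3 = 3
x_3 ≡ x_1 = 3 ≡ 3 = 6
(x_1 ∧ x_1) ∧ (x_3 ≡ x_1) = 3 ∧ 6 = 3
¬x_3 = ¬3 = 3
((x_1 ∧ x_1) ∧ (x_3 ≡ x_1)) ⊃ ¬x_3 = 3 ⊃ 3 = 6
x_1 ∧ x_3 = 3 ∧ 3 = 3
(x_1 ∧ x_3) ∧ x_1 = 3 ∧ 3 = 3
(((x_1 ∧ x_1) ∧ (x_3 ≡ x_1)) ⊃ ¬x_3) ⊃ ((x_1 ∧ x_3) ∧ x_1) = 6 ⊃ 3 = 3
¬((((x_1 ∧ x_1) ∧ (x_3 ≡ x_1)) ⊃ ¬x_3) ⊃ ((x_1 ∧ x_3) ∧ x_1)) = ¬3 = 3
x_2 ≡ x_3 = 1 ≡ 3 = 4
x_2 ≡ x_2 = 1 ≡ 1 = 6
(x_2 ≡ x_2) ⊃ x_3 = 6 ⊃ 3 = 3
(x_2 ≡ x_3) ⊃ ((x_2 ≡ x_2) ⊃ x_3) = 4 ⊃ 3 = 5
x_3 ≡ x_3 = 3 ≡ 3 = 6
(x_3 ≡ x_3) ≡ x_2 = 6 ≡ 1 = 1
((x_2 ≡ x_3) ⊃ ((x_2 ≡ x_2) ⊃ x_3)) ∧ ((x_3 ≡ x_3) ≡ x_2) = 5 ∧ 1 = 1
x_1 ∧ x_1 = 3 ∧ 3 = 3
x_2 ∧ (x_1 ∧ x_1) = 1 ∧ 3 = 1
x_2 ∧ x_1 = 1 ∧ 3 = 1
(x_2 ∧ (x_1 ∧ x_1)) ⊃ (x_2 ∧ x_1) = 1 ⊃ 1 = 6
(((x_2 ≡ x_3) ⊃ ((x_2 ≡ x_2) ⊃ x_3)) ∧ ((x_3 ≡ x_3) ≡ x_2)) ∧ ((x_2 ∧ (x_1 ∧ x_1)) ⊃ (x_2 ∧ x_1)) = 1 ∧ 6 = 1
x_2 ≡ x_1 = 1 ≡ 3 = 4
x_3 ∧ x_2 = 3 ∧ 1 = 1
(x_2 ≡ x_1) ≡ (x_3 ∧ x_2) = 4 ≡ 1 = 3
x_3 ⊃ x_3 = 3 ⊃ 3 = 6
(x_3 ⊃ x_3) ≡ x_2 = 6 ≡ 1 = 1
x_2 ∧ x_2 = 1 ∧ 1 = 1
((x_3 ⊃ x_3) ≡ x_2) ∧ (x_2 ∧ x_2) = 1 ∧ 1 = 1
((x_2 ≡ x_1) ≡ (x_3 ∧ x_2)) ≡ (((x_3 ⊃ x_3) ≡ x_2) ∧ (x_2 ∧ x_2)) = 3 ≡ 1 = 4
¬(((x_2 ≡ x_1) ≡ (x_3 ∧ x_2)) ≡ (((x_3 ⊃ x_3) ≡ x_2) ∧ (x_2 ∧ x_2))) = ¬4 = 2
((((x_2 ≡ x_3) ⊃ ((x_2 ≡ x_2) ⊃ x_3)) ∧ ((x_3 ≡ x_3) ≡ x_2)) ∧ ((x_2 ∧ (x_1 ∧ x_1)) ⊃ (x_2 ∧ x_1))) ⊃ ¬(((x_2 ≡ x_1) ≡ (x_3 ∧ x_2)) ≡ (((x_3 ⊃ x_3) ≡ x_2) ∧ (x_2 ∧ x_2))) = 1 ⊃ 2 = 6
¬((((x_1 ∧ x_1) ∧ (x_3 ≡ x_1)) ⊃ ¬x_3) ⊃ ((x_1 ∧ x_3) ∧ x_1)) ⊃ (((((x_2 ≡ x_3) ⊃ ((x_2 ≡ x_2) ⊃ x_3)) ∧ ((x_3 ≡ x_3) ≡ x_2)) ∧ ((x_2 ∧ (x_1 ∧ x_1)) ⊃ (x_2 ∧ x_1))) ⊃ ¬(((x_2 ≡ x_1) ≡ (x_3 ∧ x_2)) ≡ (((x_3 ⊃ x_3) ≡ x_2) ∧ (x_2 ∧ x_2)))) = 3 ⊃ 6 = 6

6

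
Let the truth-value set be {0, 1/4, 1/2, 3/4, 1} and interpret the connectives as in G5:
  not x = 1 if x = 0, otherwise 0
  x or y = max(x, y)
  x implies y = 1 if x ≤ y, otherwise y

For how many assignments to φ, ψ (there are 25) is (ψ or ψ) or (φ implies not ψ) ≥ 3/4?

value 1: 13 assignments (counts)
value 3/4: 4 assignments (counts)
value 1/2: 4 assignments
value 1/4: 4 assignments
So 17 of the 25 assignments meet the threshold.

17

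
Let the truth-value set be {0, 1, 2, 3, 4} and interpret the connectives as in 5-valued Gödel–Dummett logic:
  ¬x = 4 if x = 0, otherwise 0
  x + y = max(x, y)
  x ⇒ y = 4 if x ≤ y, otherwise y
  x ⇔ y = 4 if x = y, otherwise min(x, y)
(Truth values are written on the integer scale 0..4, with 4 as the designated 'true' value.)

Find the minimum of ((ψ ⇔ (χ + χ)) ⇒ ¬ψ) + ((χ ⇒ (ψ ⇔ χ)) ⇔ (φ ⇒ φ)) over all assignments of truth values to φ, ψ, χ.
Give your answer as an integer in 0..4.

1

Take φ = 0, ψ = 1, χ = 2:
χ + χ = 2 + 2 = 2
ψ ⇔ (χ + χ) = 1 ⇔ 2 = 1
¬ψ = ¬1 = 0
(ψ ⇔ (χ + χ)) ⇒ ¬ψ = 1 ⇒ 0 = 0
ψ ⇔ χ = 1 ⇔ 2 = 1
χ ⇒ (ψ ⇔ χ) = 2 ⇒ 1 = 1
φ ⇒ φ = 0 ⇒ 0 = 4
(χ ⇒ (ψ ⇔ χ)) ⇔ (φ ⇒ φ) = 1 ⇔ 4 = 1
((ψ ⇔ (χ + χ)) ⇒ ¬ψ) + ((χ ⇒ (ψ ⇔ χ)) ⇔ (φ ⇒ φ)) = 0 + 1 = 1
No assignment yields a value below 1, so this is the minimum.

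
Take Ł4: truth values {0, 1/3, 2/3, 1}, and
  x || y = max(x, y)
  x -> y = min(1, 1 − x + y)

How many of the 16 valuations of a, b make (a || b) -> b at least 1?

10

a = 0, b = 0 ↦ 1  ≥
a = 0, b = 1/3 ↦ 1  ≥
a = 0, b = 2/3 ↦ 1  ≥
a = 0, b = 1 ↦ 1  ≥
a = 1/3, b = 0 ↦ 2/3  <
a = 1/3, b = 1/3 ↦ 1  ≥
a = 1/3, b = 2/3 ↦ 1  ≥
a = 1/3, b = 1 ↦ 1  ≥
a = 2/3, b = 0 ↦ 1/3  <
a = 2/3, b = 1/3 ↦ 2/3  <
a = 2/3, b = 2/3 ↦ 1  ≥
a = 2/3, b = 1 ↦ 1  ≥
a = 1, b = 0 ↦ 0  <
a = 1, b = 1/3 ↦ 1/3  <
a = 1, b = 2/3 ↦ 2/3  <
a = 1, b = 1 ↦ 1  ≥
So 10 of the 16 assignments meet the threshold.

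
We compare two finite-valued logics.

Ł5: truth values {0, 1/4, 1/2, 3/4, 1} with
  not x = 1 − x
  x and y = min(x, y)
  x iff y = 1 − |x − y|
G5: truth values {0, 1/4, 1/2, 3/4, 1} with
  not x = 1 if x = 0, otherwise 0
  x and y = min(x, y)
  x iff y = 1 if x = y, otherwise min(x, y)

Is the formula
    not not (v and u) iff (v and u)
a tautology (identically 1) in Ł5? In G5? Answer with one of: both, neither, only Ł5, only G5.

In Ł5: every assignment gives 1 — tautology.
In G5: at u = 1/4, v = 1/4 the value is 1/4 — not a tautology.

only Ł5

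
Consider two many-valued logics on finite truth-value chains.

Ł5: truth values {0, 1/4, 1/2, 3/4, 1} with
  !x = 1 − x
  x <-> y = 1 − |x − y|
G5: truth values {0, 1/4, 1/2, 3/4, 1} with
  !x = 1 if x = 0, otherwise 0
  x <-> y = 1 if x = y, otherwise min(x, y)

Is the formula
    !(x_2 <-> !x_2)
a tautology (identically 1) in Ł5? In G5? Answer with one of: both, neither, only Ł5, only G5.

In Ł5: at x_2 = 1/4 the value is 1/2 — not a tautology.
In G5: every assignment gives 1 — tautology.

only G5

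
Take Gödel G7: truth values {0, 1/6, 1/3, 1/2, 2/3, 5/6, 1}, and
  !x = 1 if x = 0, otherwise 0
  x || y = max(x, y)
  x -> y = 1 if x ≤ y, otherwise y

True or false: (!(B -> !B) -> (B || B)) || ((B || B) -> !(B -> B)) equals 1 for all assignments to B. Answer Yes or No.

Counterexample: take B = 1/6.
!B = !1/6 = 0
B -> !B = 1/6 -> 0 = 0
!(B -> !B) = !0 = 1
B || B = 1/6 || 1/6 = 1/6
!(B -> !B) -> (B || B) = 1 -> 1/6 = 1/6
B || B = 1/6 || 1/6 = 1/6
B -> B = 1/6 -> 1/6 = 1
!(B -> B) = !1 = 0
(B || B) -> !(B -> B) = 1/6 -> 0 = 0
(!(B -> !B) -> (B || B)) || ((B || B) -> !(B -> B)) = 1/6 || 0 = 1/6
This gives 1/6 ≠ 1.

No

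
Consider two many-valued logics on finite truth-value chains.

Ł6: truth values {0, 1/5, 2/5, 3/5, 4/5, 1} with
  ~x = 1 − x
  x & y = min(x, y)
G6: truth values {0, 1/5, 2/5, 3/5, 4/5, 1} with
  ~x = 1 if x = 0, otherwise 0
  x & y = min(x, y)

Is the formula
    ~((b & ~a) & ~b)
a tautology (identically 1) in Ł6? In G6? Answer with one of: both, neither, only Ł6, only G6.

In Ł6: at a = 0, b = 1/5 the value is 4/5 — not a tautology.
In G6: every assignment gives 1 — tautology.

only G6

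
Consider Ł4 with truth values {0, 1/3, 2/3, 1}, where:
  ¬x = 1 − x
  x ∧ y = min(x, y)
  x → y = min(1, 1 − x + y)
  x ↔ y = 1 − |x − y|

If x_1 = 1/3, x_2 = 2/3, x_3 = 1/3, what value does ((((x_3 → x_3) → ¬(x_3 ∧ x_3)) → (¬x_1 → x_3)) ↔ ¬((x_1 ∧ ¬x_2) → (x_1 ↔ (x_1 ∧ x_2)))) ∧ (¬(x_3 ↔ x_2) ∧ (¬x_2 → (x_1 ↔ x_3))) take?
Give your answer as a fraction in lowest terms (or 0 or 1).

x_3 → x_3 = 1/3 → 1/3 = 1
x_3 ∧ x_3 = 1/3 ∧ 1/3 = 1/3
¬(x_3 ∧ x_3) = ¬1/3 = 2/3
(x_3 → x_3) → ¬(x_3 ∧ x_3) = 1 → 2/3 = 2/3
¬x_1 = ¬1/3 = 2/3
¬x_1 → x_3 = 2/3 → 1/3 = 2/3
((x_3 → x_3) → ¬(x_3 ∧ x_3)) → (¬x_1 → x_3) = 2/3 → 2/3 = 1
¬x_2 = ¬2/3 = 1/3
x_1 ∧ ¬x_2 = 1/3 ∧ 1/3 = 1/3
x_1 ∧ x_2 = 1/3 ∧ 2/3 = 1/3
x_1 ↔ (x_1 ∧ x_2) = 1/3 ↔ 1/3 = 1
(x_1 ∧ ¬x_2) → (x_1 ↔ (x_1 ∧ x_2)) = 1/3 → 1 = 1
¬((x_1 ∧ ¬x_2) → (x_1 ↔ (x_1 ∧ x_2))) = ¬1 = 0
(((x_3 → x_3) → ¬(x_3 ∧ x_3)) → (¬x_1 → x_3)) ↔ ¬((x_1 ∧ ¬x_2) → (x_1 ↔ (x_1 ∧ x_2))) = 1 ↔ 0 = 0
x_3 ↔ x_2 = 1/3 ↔ 2/3 = 2/3
¬(x_3 ↔ x_2) = ¬2/3 = 1/3
¬x_2 = ¬2/3 = 1/3
x_1 ↔ x_3 = 1/3 ↔ 1/3 = 1
¬x_2 → (x_1 ↔ x_3) = 1/3 → 1 = 1
¬(x_3 ↔ x_2) ∧ (¬x_2 → (x_1 ↔ x_3)) = 1/3 ∧ 1 = 1/3
((((x_3 → x_3) → ¬(x_3 ∧ x_3)) → (¬x_1 → x_3)) ↔ ¬((x_1 ∧ ¬x_2) → (x_1 ↔ (x_1 ∧ x_2)))) ∧ (¬(x_3 ↔ x_2) ∧ (¬x_2 → (x_1 ↔ x_3))) = 0 ∧ 1/3 = 0

0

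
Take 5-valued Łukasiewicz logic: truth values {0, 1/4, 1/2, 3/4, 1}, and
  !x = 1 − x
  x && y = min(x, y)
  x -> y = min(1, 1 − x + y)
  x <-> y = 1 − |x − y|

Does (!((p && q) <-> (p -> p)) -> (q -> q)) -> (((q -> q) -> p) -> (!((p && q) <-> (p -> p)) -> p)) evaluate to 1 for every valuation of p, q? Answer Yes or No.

Yes

At p = 3/4, q = 1/2, for instance:
p && q = 3/4 && 1/2 = 1/2
p -> p = 3/4 -> 3/4 = 1
(p && q) <-> (p -> p) = 1/2 <-> 1 = 1/2
!((p && q) <-> (p -> p)) = !1/2 = 1/2
q -> q = 1/2 -> 1/2 = 1
!((p && q) <-> (p -> p)) -> (q -> q) = 1/2 -> 1 = 1
(q -> q) -> p = 1 -> 3/4 = 3/4
!((p && q) <-> (p -> p)) -> p = 1/2 -> 3/4 = 1
((q -> q) -> p) -> (!((p && q) <-> (p -> p)) -> p) = 3/4 -> 1 = 1
(!((p && q) <-> (p -> p)) -> (q -> q)) -> (((q -> q) -> p) -> (!((p && q) <-> (p -> p)) -> p)) = 1 -> 1 = 1
and checking the remaining 24 assignments likewise gives ≥ 1 in every case.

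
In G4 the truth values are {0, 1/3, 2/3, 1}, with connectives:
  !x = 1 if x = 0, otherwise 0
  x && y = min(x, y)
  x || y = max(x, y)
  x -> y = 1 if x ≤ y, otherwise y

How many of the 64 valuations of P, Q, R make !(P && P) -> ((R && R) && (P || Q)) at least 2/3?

52

value 1: 49 assignments (counts)
value 2/3: 3 assignments (counts)
value 1/3: 5 assignments
value 0: 7 assignments
So 52 of the 64 assignments meet the threshold.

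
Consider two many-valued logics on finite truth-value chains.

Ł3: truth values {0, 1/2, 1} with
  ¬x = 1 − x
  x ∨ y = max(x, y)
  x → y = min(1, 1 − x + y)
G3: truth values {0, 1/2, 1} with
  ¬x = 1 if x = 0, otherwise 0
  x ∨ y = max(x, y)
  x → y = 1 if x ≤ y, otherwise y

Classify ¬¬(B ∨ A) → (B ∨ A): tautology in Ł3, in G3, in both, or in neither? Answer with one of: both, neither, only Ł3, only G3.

In Ł3: every assignment gives 1 — tautology.
In G3: at A = 0, B = 1/2 the value is 1/2 — not a tautology.

only Ł3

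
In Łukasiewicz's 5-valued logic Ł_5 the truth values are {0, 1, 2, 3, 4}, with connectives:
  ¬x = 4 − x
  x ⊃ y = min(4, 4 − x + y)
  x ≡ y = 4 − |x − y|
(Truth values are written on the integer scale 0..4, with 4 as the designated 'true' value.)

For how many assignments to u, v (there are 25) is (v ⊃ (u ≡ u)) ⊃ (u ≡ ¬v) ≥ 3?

value 4: 5 assignments (counts)
value 3: 8 assignments (counts)
value 2: 6 assignments
value 1: 4 assignments
value 0: 2 assignments
So 13 of the 25 assignments meet the threshold.

13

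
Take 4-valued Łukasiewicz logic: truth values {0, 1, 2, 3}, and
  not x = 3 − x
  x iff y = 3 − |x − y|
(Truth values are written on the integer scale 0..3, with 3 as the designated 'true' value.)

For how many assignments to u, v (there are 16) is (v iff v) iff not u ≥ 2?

8

u = 0, v = 0 ↦ 3  ≥
u = 0, v = 1 ↦ 3  ≥
u = 0, v = 2 ↦ 3  ≥
u = 0, v = 3 ↦ 3  ≥
u = 1, v = 0 ↦ 2  ≥
u = 1, v = 1 ↦ 2  ≥
u = 1, v = 2 ↦ 2  ≥
u = 1, v = 3 ↦ 2  ≥
u = 2, v = 0 ↦ 1  <
u = 2, v = 1 ↦ 1  <
u = 2, v = 2 ↦ 1  <
u = 2, v = 3 ↦ 1  <
u = 3, v = 0 ↦ 0  <
u = 3, v = 1 ↦ 0  <
u = 3, v = 2 ↦ 0  <
u = 3, v = 3 ↦ 0  <
So 8 of the 16 assignments meet the threshold.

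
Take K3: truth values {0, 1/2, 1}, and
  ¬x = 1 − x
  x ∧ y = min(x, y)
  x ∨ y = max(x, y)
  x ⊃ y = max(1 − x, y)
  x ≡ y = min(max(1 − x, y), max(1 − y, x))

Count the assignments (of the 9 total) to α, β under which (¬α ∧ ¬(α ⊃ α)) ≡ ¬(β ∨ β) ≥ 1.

2

α = 0, β = 0 ↦ 0  <
α = 0, β = 1/2 ↦ 1/2  <
α = 0, β = 1 ↦ 1  ≥
α = 1/2, β = 0 ↦ 1/2  <
α = 1/2, β = 1/2 ↦ 1/2  <
α = 1/2, β = 1 ↦ 1/2  <
α = 1, β = 0 ↦ 0  <
α = 1, β = 1/2 ↦ 1/2  <
α = 1, β = 1 ↦ 1  ≥
So 2 of the 9 assignments meet the threshold.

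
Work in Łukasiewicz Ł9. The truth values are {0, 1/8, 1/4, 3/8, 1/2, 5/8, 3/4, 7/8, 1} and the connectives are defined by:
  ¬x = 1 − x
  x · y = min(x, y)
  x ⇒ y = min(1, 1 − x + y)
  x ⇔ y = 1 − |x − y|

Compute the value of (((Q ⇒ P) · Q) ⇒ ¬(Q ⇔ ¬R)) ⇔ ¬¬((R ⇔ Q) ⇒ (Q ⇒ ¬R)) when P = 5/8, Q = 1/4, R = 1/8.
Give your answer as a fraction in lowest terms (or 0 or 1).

1

Q ⇒ P = 1/4 ⇒ 5/8 = 1
(Q ⇒ P) · Q = 1 · 1/4 = 1/4
¬R = ¬1/8 = 7/8
Q ⇔ ¬R = 1/4 ⇔ 7/8 = 3/8
¬(Q ⇔ ¬R) = ¬3/8 = 5/8
((Q ⇒ P) · Q) ⇒ ¬(Q ⇔ ¬R) = 1/4 ⇒ 5/8 = 1
R ⇔ Q = 1/8 ⇔ 1/4 = 7/8
¬R = ¬1/8 = 7/8
Q ⇒ ¬R = 1/4 ⇒ 7/8 = 1
(R ⇔ Q) ⇒ (Q ⇒ ¬R) = 7/8 ⇒ 1 = 1
¬((R ⇔ Q) ⇒ (Q ⇒ ¬R)) = ¬1 = 0
¬¬((R ⇔ Q) ⇒ (Q ⇒ ¬R)) = ¬0 = 1
(((Q ⇒ P) · Q) ⇒ ¬(Q ⇔ ¬R)) ⇔ ¬¬((R ⇔ Q) ⇒ (Q ⇒ ¬R)) = 1 ⇔ 1 = 1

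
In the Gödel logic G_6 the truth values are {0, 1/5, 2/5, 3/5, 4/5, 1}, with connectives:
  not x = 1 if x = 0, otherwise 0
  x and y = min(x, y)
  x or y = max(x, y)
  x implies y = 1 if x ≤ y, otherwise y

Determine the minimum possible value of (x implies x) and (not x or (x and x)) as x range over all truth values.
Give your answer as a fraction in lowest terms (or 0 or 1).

1/5

Take x = 1/5:
x implies x = 1/5 implies 1/5 = 1
not x = not 1/5 = 0
x and x = 1/5 and 1/5 = 1/5
not x or (x and x) = 0 or 1/5 = 1/5
(x implies x) and (not x or (x and x)) = 1 and 1/5 = 1/5
No assignment yields a value below 1/5, so this is the minimum.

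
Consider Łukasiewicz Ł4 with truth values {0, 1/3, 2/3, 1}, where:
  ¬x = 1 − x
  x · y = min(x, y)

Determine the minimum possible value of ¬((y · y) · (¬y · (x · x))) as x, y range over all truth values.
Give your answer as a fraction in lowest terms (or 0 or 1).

2/3

Take x = 1/3, y = 1/3:
y · y = 1/3 · 1/3 = 1/3
¬y = ¬1/3 = 2/3
x · x = 1/3 · 1/3 = 1/3
¬y · (x · x) = 2/3 · 1/3 = 1/3
(y · y) · (¬y · (x · x)) = 1/3 · 1/3 = 1/3
¬((y · y) · (¬y · (x · x))) = ¬1/3 = 2/3
No assignment yields a value below 2/3, so this is the minimum.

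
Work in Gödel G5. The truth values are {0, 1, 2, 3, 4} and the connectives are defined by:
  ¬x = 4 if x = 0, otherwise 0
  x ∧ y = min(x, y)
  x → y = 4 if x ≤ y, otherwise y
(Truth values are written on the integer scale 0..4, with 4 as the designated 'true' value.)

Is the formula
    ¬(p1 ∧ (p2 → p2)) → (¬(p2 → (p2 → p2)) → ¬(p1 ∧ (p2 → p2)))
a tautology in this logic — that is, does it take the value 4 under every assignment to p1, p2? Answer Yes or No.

At p1 = 2, p2 = 0, for instance:
p2 → p2 = 0 → 0 = 4
p1 ∧ (p2 → p2) = 2 ∧ 4 = 2
¬(p1 ∧ (p2 → p2)) = ¬2 = 0
p2 → p2 = 0 → 0 = 4
p2 → (p2 → p2) = 0 → 4 = 4
¬(p2 → (p2 → p2)) = ¬4 = 0
¬(p2 → (p2 → p2)) → ¬(p1 ∧ (p2 → p2)) = 0 → 0 = 4
¬(p1 ∧ (p2 → p2)) → (¬(p2 → (p2 → p2)) → ¬(p1 ∧ (p2 → p2))) = 0 → 4 = 4
and checking the remaining 24 assignments likewise gives ≥ 4 in every case.

Yes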